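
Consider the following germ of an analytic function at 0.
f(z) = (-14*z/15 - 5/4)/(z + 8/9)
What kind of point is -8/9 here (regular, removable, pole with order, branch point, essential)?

The denominator factor z + 8/9 vanishes at -8/9 and appears to the power 1; the numerator there equals -227/540, nonzero, and no other factor vanishes.
Hence a pole whose order is the multiplicity, 1.

The point is a pole of order 1.


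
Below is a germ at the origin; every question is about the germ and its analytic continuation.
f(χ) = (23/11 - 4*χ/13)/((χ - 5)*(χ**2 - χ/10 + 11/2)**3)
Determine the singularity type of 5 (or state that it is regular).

The point is a pole of order 1.

The denominator factor χ - 5 vanishes at 5 and appears to the power 1; the numerator there equals 79/143, nonzero, and no other factor vanishes.
Hence a pole whose order is the multiplicity, 1.


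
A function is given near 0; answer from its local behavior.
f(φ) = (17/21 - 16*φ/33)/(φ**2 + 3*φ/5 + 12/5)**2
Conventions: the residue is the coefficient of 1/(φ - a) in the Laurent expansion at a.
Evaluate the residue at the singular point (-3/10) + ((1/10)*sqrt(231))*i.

The factor φ**2 + 3*φ/5 + 12/5 splits as (φ - a)(φ - a') with a = (-3/10) + ((1/10)*sqrt(231))*i, a' = (-3/10) - ((1/10)*sqrt(231))*i. At the order-2 pole a set g(φ) = (φ - a)^2*f(φ) = [17/21 - 16*φ/33] / (φ - a')^2.
Order-2 pole: residue = g'(a); g'((-3/10) + ((1/10)*sqrt(231))*i) = -((55150/12326391)*sqrt(231))*i, so the residue is -((55150/12326391)*sqrt(231))*i.

The residue is -((55150/12326391)*sqrt(231))*i.


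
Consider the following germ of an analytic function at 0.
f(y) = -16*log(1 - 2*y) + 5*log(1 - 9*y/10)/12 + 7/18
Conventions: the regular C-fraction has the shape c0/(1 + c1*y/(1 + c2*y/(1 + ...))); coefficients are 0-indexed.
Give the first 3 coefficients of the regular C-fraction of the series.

Taylor coefficients (expand at 0): a_0 = 7/18, a_1 = 253/8, a_2 = 5093/160.
c0 = a_0 = 7/18. Peel one level at a time: if S = 1 + c*y/S' with S'(0) = 1, then c is the y-coefficient of S and S' = c*y/(S - 1).
S_1 = c0/f = 1 + (-2277/28)*y + (12801393/1960)*y^2 + ...; c1 = -2277/28.
S_2 = c1*y/(S_1 - 1) = 1 + (129307/1610)*y + ...; c2 = 129307/1610.

The regular C-fraction coefficients are [7/18, -2277/28, 129307/1610].


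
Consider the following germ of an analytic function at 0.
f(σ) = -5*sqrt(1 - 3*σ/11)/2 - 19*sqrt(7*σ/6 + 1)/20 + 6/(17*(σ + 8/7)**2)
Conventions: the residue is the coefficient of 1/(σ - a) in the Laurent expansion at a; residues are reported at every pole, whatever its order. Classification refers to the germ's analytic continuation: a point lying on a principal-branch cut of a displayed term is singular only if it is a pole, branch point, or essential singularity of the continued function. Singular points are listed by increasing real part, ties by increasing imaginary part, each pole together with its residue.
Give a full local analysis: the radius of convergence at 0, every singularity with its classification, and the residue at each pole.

Denominator factor (σ + 8/7)^2: pole of order 2 at -8/7, modulus 8/7.
Branch term (-5/2)*sqrt(1 - σ/(11/3)): its argument vanishes at σ = 11/3, a square-root branch point, modulus 11/3.
Branch term (-19/20)*sqrt(1 - σ/(-6/7)): its argument vanishes at σ = -6/7, a square-root branch point, modulus 6/7.
The radius of convergence is the smallest modulus among the singular points: 6/7.
The branch terms are analytic at -8/7 and contribute nothing to the residue; only the rational part matters.
At the order-2 pole -8/7 set g(σ) = (σ - (-8/7))^2*(rational part) = 6/17.
Order-2 pole: residue = g'(a); g'(-8/7) = 0, so the residue is 0.
List the singular points by increasing real part (a conjugate pair: the negative imaginary part first).

Radius of convergence at 0: 6/7.
At -8/7: a pole of order 2; residue 0.
At -6/7: an algebraic (square-root) branch point.
At 11/3: an algebraic (square-root) branch point.


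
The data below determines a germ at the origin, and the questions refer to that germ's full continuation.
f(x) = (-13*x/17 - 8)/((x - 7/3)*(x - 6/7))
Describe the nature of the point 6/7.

The point is a pole of order 1.

The denominator factor x - 6/7 vanishes at 6/7 and appears to the power 1; the numerator there equals -1030/119, nonzero, and no other factor vanishes.
Hence a pole whose order is the multiplicity, 1.


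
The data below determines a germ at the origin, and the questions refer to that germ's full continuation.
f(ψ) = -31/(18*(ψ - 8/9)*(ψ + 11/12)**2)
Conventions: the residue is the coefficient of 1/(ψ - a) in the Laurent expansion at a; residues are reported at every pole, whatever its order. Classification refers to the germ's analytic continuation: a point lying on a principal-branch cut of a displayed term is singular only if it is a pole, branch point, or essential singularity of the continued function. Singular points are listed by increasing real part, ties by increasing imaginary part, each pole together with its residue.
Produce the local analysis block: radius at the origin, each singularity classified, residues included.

Radius of convergence at 0: 8/9.
At -11/12: a pole of order 2; residue 2232/4225.
At 8/9: a pole of order 1; residue -2232/4225.

Denominator factor (ψ + 11/12)^2: pole of order 2 at -11/12, modulus 11/12.
Denominator factor (ψ - 8/9): pole of order 1 at 8/9, modulus 8/9.
The radius of convergence is the smallest modulus among the singular points: 8/9.
At the order-2 pole -11/12 set g(ψ) = (ψ - (-11/12))^2*f(ψ) = -31/(18*(ψ - 8/9)).
Order-2 pole: residue = g'(a); g'(-11/12) = 2232/4225, so the residue is 2232/4225.
At the order-1 pole 8/9 set g(ψ) = (ψ - (8/9))*f(ψ) = -31/(18*(ψ + 11/12)**2).
Simple pole: residue = g(a) at a = 8/9, which is -2232/4225.
List the singular points by increasing real part (a conjugate pair: the negative imaginary part first).


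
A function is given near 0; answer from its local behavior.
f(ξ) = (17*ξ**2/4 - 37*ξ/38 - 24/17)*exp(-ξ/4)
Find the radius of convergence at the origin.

The factor exp(-ξ/4) is entire and contributes no finite singular point.
The polynomial part has no poles.
No finite singular points: the Taylor series at 0 converges everywhere.

The radius of convergence is infinite.


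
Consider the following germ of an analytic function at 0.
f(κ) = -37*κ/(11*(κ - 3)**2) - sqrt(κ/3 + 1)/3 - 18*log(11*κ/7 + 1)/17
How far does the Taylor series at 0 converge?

Denominator factor (κ - 3)^2: pole of order 2 at 3, modulus 3.
Branch term (-18/17)*log(1 - κ/(-7/11)): its argument vanishes at κ = -7/11, a logarithmic branch point, modulus 7/11.
Branch term (-1/3)*sqrt(1 - κ/(-3)): its argument vanishes at κ = -3, a square-root branch point, modulus 3.
The radius of convergence is the smallest modulus among the singular points: 7/11.

The radius of convergence is 7/11.


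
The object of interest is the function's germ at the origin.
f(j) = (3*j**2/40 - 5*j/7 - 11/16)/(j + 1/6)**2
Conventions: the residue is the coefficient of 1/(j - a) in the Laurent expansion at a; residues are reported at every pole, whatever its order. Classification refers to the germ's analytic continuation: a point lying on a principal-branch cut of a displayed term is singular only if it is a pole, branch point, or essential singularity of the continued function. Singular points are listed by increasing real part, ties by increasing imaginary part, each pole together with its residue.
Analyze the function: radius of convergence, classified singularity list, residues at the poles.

Denominator factor (j + 1/6)^2: pole of order 2 at -1/6, modulus 1/6.
The radius of convergence is the smallest modulus among the singular points: 1/6.
At the order-2 pole -1/6 set g(j) = (j - (-1/6))^2*f(j) = 3*j**2/40 - 5*j/7 - 11/16.
Order-2 pole: residue = g'(a); g'(-1/6) = -207/280, so the residue is -207/280.

Radius of convergence at 0: 1/6.
At -1/6: a pole of order 2; residue -207/280.


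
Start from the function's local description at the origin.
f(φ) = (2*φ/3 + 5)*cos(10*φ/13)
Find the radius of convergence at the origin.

The radius of convergence is infinite.

The factor cos(10*φ/13) is entire and contributes no finite singular point.
The polynomial part has no poles.
No finite singular points: the Taylor series at 0 converges everywhere.


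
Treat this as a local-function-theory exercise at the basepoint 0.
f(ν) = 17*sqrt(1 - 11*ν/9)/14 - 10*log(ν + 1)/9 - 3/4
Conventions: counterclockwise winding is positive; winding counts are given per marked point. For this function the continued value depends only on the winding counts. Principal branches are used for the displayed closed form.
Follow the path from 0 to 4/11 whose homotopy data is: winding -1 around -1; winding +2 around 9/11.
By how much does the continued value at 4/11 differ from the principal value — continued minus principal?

The rational part is single-valued and drops out of the difference; each branch term changes only by its own monodromy.
(-10/9)*log(1 - ν/(-1)): each positive loop around -1 adds 2*pi*i to the log, so winding -1 contributes (-10/9)*(-1)*2*pi*i = (20/9)*pi*i.
(17/14)*sqrt(1 - ν/(9/11)): winding +2 is even, the square root returns to the same sheet, contribution 0.
Summing the contributions at ν = 4/11 gives (20/9)*pi*i.

Continued minus principal equals (20/9)*pi*i.


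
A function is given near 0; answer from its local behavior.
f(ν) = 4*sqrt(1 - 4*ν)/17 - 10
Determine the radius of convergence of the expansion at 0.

Branch term (4/17)*sqrt(1 - ν/(1/4)): its argument vanishes at ν = 1/4, a square-root branch point, modulus 1/4.
The radius of convergence is the smallest modulus among the singular points: 1/4.

The radius of convergence is 1/4.


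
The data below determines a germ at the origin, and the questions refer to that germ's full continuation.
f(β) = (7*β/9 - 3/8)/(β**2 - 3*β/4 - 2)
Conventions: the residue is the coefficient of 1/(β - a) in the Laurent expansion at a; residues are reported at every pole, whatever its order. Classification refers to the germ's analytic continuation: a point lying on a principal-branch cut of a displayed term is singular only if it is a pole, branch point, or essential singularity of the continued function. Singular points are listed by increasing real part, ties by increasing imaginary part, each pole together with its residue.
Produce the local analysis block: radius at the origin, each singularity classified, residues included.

Radius of convergence at 0: -3/8 + (1/8)*sqrt(137).
At 3/8 - (1/8)*sqrt(137): a pole of order 1; residue 7/18 + (1/411)*sqrt(137).
At 3/8 + (1/8)*sqrt(137): a pole of order 1; residue 7/18 - (1/411)*sqrt(137).

Denominator factor (β**2 - 3*β/4 - 2): discriminant 137/16, real irrational roots 3/8 + (1/8)*sqrt(137) and 3/8 - (1/8)*sqrt(137); poles of order 1, moduli 3/8 + (1/8)*sqrt(137) and -3/8 + (1/8)*sqrt(137).
The radius of convergence is the smallest modulus among the singular points: -3/8 + (1/8)*sqrt(137).
The factor β**2 - 3*β/4 - 2 splits as (β - a)(β - a') with a = 3/8 - (1/8)*sqrt(137), a' = 3/8 + (1/8)*sqrt(137). At the order-1 pole a set g(β) = (β - a)*f(β) = [7*β/9 - 3/8] / (β - a').
Simple pole: residue = g(a) at a = 3/8 - (1/8)*sqrt(137), which is 7/18 + (1/411)*sqrt(137).
The factor β**2 - 3*β/4 - 2 splits as (β - a)(β - a') with a = 3/8 + (1/8)*sqrt(137), a' = 3/8 - (1/8)*sqrt(137). At the order-1 pole a set g(β) = (β - a)*f(β) = [7*β/9 - 3/8] / (β - a').
Simple pole: residue = g(a) at a = 3/8 + (1/8)*sqrt(137), which is 7/18 - (1/411)*sqrt(137).
List the singular points by increasing real part (a conjugate pair: the negative imaginary part first).


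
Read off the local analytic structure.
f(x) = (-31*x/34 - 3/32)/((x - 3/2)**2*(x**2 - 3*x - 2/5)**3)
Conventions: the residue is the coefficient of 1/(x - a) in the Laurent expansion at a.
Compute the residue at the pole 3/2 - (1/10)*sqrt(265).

The residue is -62000/2530909 + (28125/10123636)*sqrt(265).

The factor x**2 - 3*x - 2/5 splits as (x - a)(x - a') with a = 3/2 - (1/10)*sqrt(265), a' = 3/2 + (1/10)*sqrt(265). At the order-3 pole a set g(x) = (x - a)^3*f(x) = [(-31*x/34 - 3/32)/(x - 3/2)**2] / (x - a')^3.
Order-3 pole: residue = g''(a)/2; g''(3/2 - (1/10)*sqrt(265)) = -124000/2530909 + (28125/5061818)*sqrt(265), so the residue is -62000/2530909 + (28125/10123636)*sqrt(265).


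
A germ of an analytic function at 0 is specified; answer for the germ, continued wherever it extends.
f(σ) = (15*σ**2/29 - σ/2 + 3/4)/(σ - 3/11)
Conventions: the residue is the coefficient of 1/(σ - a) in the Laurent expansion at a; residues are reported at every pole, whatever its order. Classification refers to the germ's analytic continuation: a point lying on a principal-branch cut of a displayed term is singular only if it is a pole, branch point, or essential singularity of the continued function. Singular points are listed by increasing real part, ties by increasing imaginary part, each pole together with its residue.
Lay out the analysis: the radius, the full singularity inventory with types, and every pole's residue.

Denominator factor (σ - 3/11): pole of order 1 at 3/11, modulus 3/11.
The radius of convergence is the smallest modulus among the singular points: 3/11.
At the order-1 pole 3/11 set g(σ) = (σ - (3/11))*f(σ) = 15*σ**2/29 - σ/2 + 3/4.
Simple pole: residue = g(a) at a = 3/11, which is 9153/14036.

Radius of convergence at 0: 3/11.
At 3/11: a pole of order 1; residue 9153/14036.


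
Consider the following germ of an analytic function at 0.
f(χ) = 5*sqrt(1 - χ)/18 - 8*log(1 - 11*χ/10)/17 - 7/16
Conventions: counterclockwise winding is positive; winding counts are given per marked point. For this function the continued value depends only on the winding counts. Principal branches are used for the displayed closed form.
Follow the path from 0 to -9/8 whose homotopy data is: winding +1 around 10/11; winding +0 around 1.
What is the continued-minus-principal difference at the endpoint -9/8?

Continued minus principal equals -(16/17)*pi*i.

The rational part is single-valued and drops out of the difference; each branch term changes only by its own monodromy.
(5/18)*sqrt(1 - χ/(1)): winding +0 is even, the square root returns to the same sheet, contribution 0.
(-8/17)*log(1 - χ/(10/11)): each positive loop around 10/11 adds 2*pi*i to the log, so winding +1 contributes (-8/17)*(1)*2*pi*i = -(16/17)*pi*i.
Summing the contributions at χ = -9/8 gives -(16/17)*pi*i.


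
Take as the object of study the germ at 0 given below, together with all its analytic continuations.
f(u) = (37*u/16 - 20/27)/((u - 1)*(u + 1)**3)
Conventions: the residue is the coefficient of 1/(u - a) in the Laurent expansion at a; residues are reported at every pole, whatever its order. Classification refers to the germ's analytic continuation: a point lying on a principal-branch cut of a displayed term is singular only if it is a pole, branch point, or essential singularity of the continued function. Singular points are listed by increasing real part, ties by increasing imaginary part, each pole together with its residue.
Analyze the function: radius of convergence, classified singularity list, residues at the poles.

Radius of convergence at 0: 1.
At -1: a pole of order 3; residue -679/3456.
At 1: a pole of order 1; residue 679/3456.

Denominator factor (u + 1)^3: pole of order 3 at -1, modulus 1.
Denominator factor (u - 1): pole of order 1 at 1, modulus 1.
The radius of convergence is the smallest modulus among the singular points: 1.
At the order-3 pole -1 set g(u) = (u - (-1))^3*f(u) = (37*u/16 - 20/27)/(u - 1).
Order-3 pole: residue = g''(a)/2; g''(-1) = -679/1728, so the residue is -679/3456.
At the order-1 pole 1 set g(u) = (u - (1))*f(u) = (37*u/16 - 20/27)/(u + 1)**3.
Simple pole: residue = g(a) at a = 1, which is 679/3456.
List the singular points by increasing real part (a conjugate pair: the negative imaginary part first).


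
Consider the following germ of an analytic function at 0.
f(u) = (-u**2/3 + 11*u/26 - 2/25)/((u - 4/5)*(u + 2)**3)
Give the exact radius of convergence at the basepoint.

The radius of convergence is 4/5.

Denominator factor (u - 4/5): pole of order 1 at 4/5, modulus 4/5.
Denominator factor (u + 2)^3: pole of order 3 at -2, modulus 2.
The radius of convergence is the smallest modulus among the singular points: 4/5.


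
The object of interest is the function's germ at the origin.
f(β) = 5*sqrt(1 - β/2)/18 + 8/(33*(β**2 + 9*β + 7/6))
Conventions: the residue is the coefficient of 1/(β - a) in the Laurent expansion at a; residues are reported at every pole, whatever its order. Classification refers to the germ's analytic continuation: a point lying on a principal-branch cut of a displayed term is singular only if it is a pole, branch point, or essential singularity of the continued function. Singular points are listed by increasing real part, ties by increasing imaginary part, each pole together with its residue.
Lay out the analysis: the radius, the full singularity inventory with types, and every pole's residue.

Radius of convergence at 0: 9/2 - (1/6)*sqrt(687).
At -9/2 - (1/6)*sqrt(687): a pole of order 1; residue -(8/7557)*sqrt(687).
At -9/2 + (1/6)*sqrt(687): a pole of order 1; residue (8/7557)*sqrt(687).
At 2: an algebraic (square-root) branch point.

Denominator factor (β**2 + 9*β + 7/6): discriminant 229/3, real irrational roots -9/2 + (1/6)*sqrt(687) and -9/2 - (1/6)*sqrt(687); poles of order 1, moduli 9/2 - (1/6)*sqrt(687) and 9/2 + (1/6)*sqrt(687).
Branch term (5/18)*sqrt(1 - β/(2)): its argument vanishes at β = 2, a square-root branch point, modulus 2.
The radius of convergence is the smallest modulus among the singular points: 9/2 - (1/6)*sqrt(687).
The branch term is analytic at -9/2 - (1/6)*sqrt(687) and contributes nothing to the residue; only the rational part matters.
The factor β**2 + 9*β + 7/6 splits as (β - a)(β - a') with a = -9/2 - (1/6)*sqrt(687), a' = -9/2 + (1/6)*sqrt(687). At the order-1 pole a set g(β) = (β - a)*(rational part) = [8/33] / (β - a').
Simple pole: residue = g(a) at a = -9/2 - (1/6)*sqrt(687), which is -(8/7557)*sqrt(687).
The branch term is analytic at -9/2 + (1/6)*sqrt(687) and contributes nothing to the residue; only the rational part matters.
The factor β**2 + 9*β + 7/6 splits as (β - a)(β - a') with a = -9/2 + (1/6)*sqrt(687), a' = -9/2 - (1/6)*sqrt(687). At the order-1 pole a set g(β) = (β - a)*(rational part) = [8/33] / (β - a').
Simple pole: residue = g(a) at a = -9/2 + (1/6)*sqrt(687), which is (8/7557)*sqrt(687).
List the singular points by increasing real part (a conjugate pair: the negative imaginary part first).


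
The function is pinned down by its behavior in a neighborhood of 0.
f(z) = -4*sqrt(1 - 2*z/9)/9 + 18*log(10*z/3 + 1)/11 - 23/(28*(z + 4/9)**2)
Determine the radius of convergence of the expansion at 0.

Denominator factor (z + 4/9)^2: pole of order 2 at -4/9, modulus 4/9.
Branch term (18/11)*log(1 - z/(-3/10)): its argument vanishes at z = -3/10, a logarithmic branch point, modulus 3/10.
Branch term (-4/9)*sqrt(1 - z/(9/2)): its argument vanishes at z = 9/2, a square-root branch point, modulus 9/2.
The radius of convergence is the smallest modulus among the singular points: 3/10.

The radius of convergence is 3/10.


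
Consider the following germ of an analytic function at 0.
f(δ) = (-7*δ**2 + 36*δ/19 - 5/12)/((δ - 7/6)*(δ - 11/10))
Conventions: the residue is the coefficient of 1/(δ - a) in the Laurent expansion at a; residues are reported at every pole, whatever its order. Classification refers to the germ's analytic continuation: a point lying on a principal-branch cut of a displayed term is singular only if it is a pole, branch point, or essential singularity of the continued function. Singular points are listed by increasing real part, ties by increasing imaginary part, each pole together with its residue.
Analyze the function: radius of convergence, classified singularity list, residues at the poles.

Radius of convergence at 0: 11/10.
At 11/10: a pole of order 1; residue 19387/190.
At 7/6: a pole of order 1; residue -13225/114.

Denominator factor (δ - 11/10): pole of order 1 at 11/10, modulus 11/10.
Denominator factor (δ - 7/6): pole of order 1 at 7/6, modulus 7/6.
The radius of convergence is the smallest modulus among the singular points: 11/10.
At the order-1 pole 11/10 set g(δ) = (δ - (11/10))*f(δ) = (-7*δ**2 + 36*δ/19 - 5/12)/(δ - 7/6).
Simple pole: residue = g(a) at a = 11/10, which is 19387/190.
At the order-1 pole 7/6 set g(δ) = (δ - (7/6))*f(δ) = (-7*δ**2 + 36*δ/19 - 5/12)/(δ - 11/10).
Simple pole: residue = g(a) at a = 7/6, which is -13225/114.
List the singular points by increasing real part (a conjugate pair: the negative imaginary part first).


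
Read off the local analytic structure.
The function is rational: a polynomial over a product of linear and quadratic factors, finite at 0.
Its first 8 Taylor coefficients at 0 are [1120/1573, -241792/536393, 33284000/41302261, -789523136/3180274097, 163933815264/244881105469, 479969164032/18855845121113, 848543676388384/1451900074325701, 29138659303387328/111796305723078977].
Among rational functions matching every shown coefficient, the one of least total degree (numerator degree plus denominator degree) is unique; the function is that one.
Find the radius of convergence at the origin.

No rational of total degree below 4 reproduces all 8 coefficients; solving the [1/3] Pade equations on them gives f(h) = (24*h/31 - 20/13)/((h - 7/8)*(h + 11/7)**2), whose expansion matches every shown term.
Denominator factor (h - 7/8): pole of order 1 at 7/8, modulus 7/8.
Denominator factor (h + 11/7)^2: pole of order 2 at -11/7, modulus 11/7.
The radius of convergence is the smallest modulus among the singular points: 7/8.

The radius of convergence is 7/8.


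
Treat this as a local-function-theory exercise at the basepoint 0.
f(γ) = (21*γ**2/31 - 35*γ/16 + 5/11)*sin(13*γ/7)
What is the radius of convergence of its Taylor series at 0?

The radius of convergence is infinite.

The factor sin(13*γ/7) is entire and contributes no finite singular point.
The polynomial part has no poles.
No finite singular points: the Taylor series at 0 converges everywhere.


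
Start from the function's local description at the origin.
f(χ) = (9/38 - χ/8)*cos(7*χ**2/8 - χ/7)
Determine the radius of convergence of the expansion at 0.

The radius of convergence is infinite.

The factor cos(7*χ**2/8 - χ/7) is entire and contributes no finite singular point.
The polynomial part has no poles.
No finite singular points: the Taylor series at 0 converges everywhere.


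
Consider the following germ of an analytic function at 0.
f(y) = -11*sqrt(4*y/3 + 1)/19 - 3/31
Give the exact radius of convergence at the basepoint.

Branch term (-11/19)*sqrt(1 - y/(-3/4)): its argument vanishes at y = -3/4, a square-root branch point, modulus 3/4.
The radius of convergence is the smallest modulus among the singular points: 3/4.

The radius of convergence is 3/4.


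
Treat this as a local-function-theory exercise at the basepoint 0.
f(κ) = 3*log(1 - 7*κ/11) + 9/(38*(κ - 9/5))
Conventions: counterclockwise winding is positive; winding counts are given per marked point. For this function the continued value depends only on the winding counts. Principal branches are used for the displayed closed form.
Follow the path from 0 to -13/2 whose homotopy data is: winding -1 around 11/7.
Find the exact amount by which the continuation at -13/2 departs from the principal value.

Continued minus principal equals -(6)*pi*i.

The rational part is single-valued and drops out of the difference; each branch term changes only by its own monodromy.
(3)*log(1 - κ/(11/7)): each positive loop around 11/7 adds 2*pi*i to the log, so winding -1 contributes (3)*(-1)*2*pi*i = -(6)*pi*i.
Summing the contributions at κ = -13/2 gives -(6)*pi*i.


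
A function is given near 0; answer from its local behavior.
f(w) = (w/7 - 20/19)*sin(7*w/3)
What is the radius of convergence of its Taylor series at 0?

The factor sin(7*w/3) is entire and contributes no finite singular point.
The polynomial part has no poles.
No finite singular points: the Taylor series at 0 converges everywhere.

The radius of convergence is infinite.


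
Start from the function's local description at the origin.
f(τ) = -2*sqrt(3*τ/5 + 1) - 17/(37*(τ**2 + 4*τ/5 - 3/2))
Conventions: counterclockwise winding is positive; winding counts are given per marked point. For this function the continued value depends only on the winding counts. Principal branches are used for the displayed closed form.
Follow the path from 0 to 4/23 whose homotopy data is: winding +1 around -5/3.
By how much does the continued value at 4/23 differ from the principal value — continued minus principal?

The rational part is single-valued and drops out of the difference; each branch term changes only by its own monodromy.
(-2)*sqrt(1 - τ/(-5/3)): winding +1 is odd, the square root flips sign, contributing -2*(-2)*sqrt(1 - (4/23)/(-5/3)) = -2*(-2)*sqrt(127/115) = (4/115)*sqrt(14605).
Summing the contributions at τ = 4/23 gives (4/115)*sqrt(14605).

Continued minus principal equals (4/115)*sqrt(14605).


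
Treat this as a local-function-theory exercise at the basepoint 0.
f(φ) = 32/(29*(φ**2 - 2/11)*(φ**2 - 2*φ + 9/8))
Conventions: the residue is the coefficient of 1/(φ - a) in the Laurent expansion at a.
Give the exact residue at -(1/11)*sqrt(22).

The residue is 247808/220197 - (80960/220197)*sqrt(22).

The factor φ**2 - 2/11 splits as (φ - a)(φ - a') with a = -(1/11)*sqrt(22), a' = (1/11)*sqrt(22). At the order-1 pole a set g(φ) = (φ - a)*f(φ) = [32/(29*(φ**2 - 2*φ + 9/8))] / (φ - a').
Simple pole: residue = g(a) at a = -(1/11)*sqrt(22), which is 247808/220197 - (80960/220197)*sqrt(22).


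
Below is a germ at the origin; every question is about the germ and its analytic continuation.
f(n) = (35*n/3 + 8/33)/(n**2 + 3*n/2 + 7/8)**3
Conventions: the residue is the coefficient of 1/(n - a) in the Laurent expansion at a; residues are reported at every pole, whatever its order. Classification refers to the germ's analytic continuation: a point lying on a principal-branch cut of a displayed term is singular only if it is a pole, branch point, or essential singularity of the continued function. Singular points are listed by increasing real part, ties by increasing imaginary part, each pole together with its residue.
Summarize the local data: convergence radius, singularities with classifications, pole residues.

Radius of convergence at 0: (1/4)*sqrt(14).
At (-3/4) - ((1/4)*sqrt(5))*i: a pole of order 3; residue -((17968/1375)*sqrt(5))*i.
At (-3/4) + ((1/4)*sqrt(5))*i: a pole of order 3; residue ((17968/1375)*sqrt(5))*i.

Denominator factor (n**2 + 3*n/2 + 7/8)^3: discriminant -5/4, complex-conjugate roots (-3/4) + ((1/4)*sqrt(5))*i and (-3/4) - ((1/4)*sqrt(5))*i; poles of order 3, moduli (1/4)*sqrt(14) and (1/4)*sqrt(14).
The radius of convergence is the smallest modulus among the singular points: (1/4)*sqrt(14).
The factor n**2 + 3*n/2 + 7/8 splits as (n - a)(n - a') with a = (-3/4) - ((1/4)*sqrt(5))*i, a' = (-3/4) + ((1/4)*sqrt(5))*i. At the order-3 pole a set g(n) = (n - a)^3*f(n) = [35*n/3 + 8/33] / (n - a')^3.
Order-3 pole: residue = g''(a)/2; g''((-3/4) - ((1/4)*sqrt(5))*i) = -((35936/1375)*sqrt(5))*i, so the residue is -((17968/1375)*sqrt(5))*i.
The factor n**2 + 3*n/2 + 7/8 splits as (n - a)(n - a') with a = (-3/4) + ((1/4)*sqrt(5))*i, a' = (-3/4) - ((1/4)*sqrt(5))*i. At the order-3 pole a set g(n) = (n - a)^3*f(n) = [35*n/3 + 8/33] / (n - a')^3.
Order-3 pole: residue = g''(a)/2; g''((-3/4) + ((1/4)*sqrt(5))*i) = ((35936/1375)*sqrt(5))*i, so the residue is ((17968/1375)*sqrt(5))*i.
List the singular points by increasing real part (a conjugate pair: the negative imaginary part first).


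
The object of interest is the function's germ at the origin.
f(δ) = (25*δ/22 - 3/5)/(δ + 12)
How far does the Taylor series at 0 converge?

The radius of convergence is 12.

Denominator factor (δ + 12): pole of order 1 at -12, modulus 12.
The radius of convergence is the smallest modulus among the singular points: 12.


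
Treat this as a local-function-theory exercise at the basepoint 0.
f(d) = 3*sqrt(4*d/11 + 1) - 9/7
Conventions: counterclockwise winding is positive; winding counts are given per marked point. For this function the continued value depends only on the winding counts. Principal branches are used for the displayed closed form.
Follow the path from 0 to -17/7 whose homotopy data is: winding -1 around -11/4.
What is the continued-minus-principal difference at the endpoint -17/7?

Continued minus principal equals -(18/77)*sqrt(77).

The rational part is single-valued and drops out of the difference; each branch term changes only by its own monodromy.
(3)*sqrt(1 - d/(-11/4)): winding -1 is odd, the square root flips sign, contributing -2*(3)*sqrt(1 - (-17/7)/(-11/4)) = -2*(3)*sqrt(9/77) = -(18/77)*sqrt(77).
Summing the contributions at d = -17/7 gives -(18/77)*sqrt(77).


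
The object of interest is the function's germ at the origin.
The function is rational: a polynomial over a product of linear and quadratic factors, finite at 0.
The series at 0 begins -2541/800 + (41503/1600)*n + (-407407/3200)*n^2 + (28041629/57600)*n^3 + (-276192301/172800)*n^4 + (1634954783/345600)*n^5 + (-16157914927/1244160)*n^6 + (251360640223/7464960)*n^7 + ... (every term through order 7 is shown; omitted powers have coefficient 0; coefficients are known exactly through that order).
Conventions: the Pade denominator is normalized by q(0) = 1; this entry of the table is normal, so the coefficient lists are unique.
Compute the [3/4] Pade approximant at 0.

Taylor coefficients needed (read off): a_0 = -2541/800, a_1 = 41503/1600, a_2 = -407407/3200, a_3 = 28041629/57600, a_4 = -276192301/172800, a_5 = 1634954783/345600, a_6 = -16157914927/1244160, a_7 = 251360640223/7464960.
Write the denominator as Q(n) = 1 + q1*n + q2*n^2 + q3*n^3 + q4*n^4. Requiring Q*f - P = O(n^8) with deg P <= 3 kills the coefficients of n^4..n^7 in Q*f:
  n^4: a_4 + q1*a_3 + q2*a_2 + q3*a_1 + q4*a_0 = 0, i.e. -276192301/172800 + (28041629/57600)*q1 + (-407407/3200)*q2 + (41503/1600)*q3 + (-2541/800)*q4 = 0.
  n^5: a_5 + q1*a_4 + q2*a_3 + q3*a_2 + q4*a_1 = 0, i.e. 1634954783/345600 + (-276192301/172800)*q1 + (28041629/57600)*q2 + (-407407/3200)*q3 + (41503/1600)*q4 = 0.
  n^6: a_6 + q1*a_5 + q2*a_4 + q3*a_3 + q4*a_2 = 0, i.e. -16157914927/1244160 + (1634954783/345600)*q1 + (-276192301/172800)*q2 + (28041629/57600)*q3 + (-407407/3200)*q4 = 0.
  n^7: a_7 + q1*a_6 + q2*a_5 + q3*a_4 + q4*a_3 = 0, i.e. 251360640223/7464960 + (-16157914927/1244160)*q1 + (1634954783/345600)*q2 + (-276192301/172800)*q3 + (28041629/57600)*q4 = 0.
Solving this linear system: q1 = 836800/111939, q2 = 7165898/335817, q3 = 1036400/37313, q4 = 4205553/298504.
The numerator is Q*f truncated at degree 3: P0 = a_0 = -2541/800; P1 = a_1 + q1*a_0 = 131062239/59700800; P2 = a_2 + q1*a_1 + q2*a_0 = -141124599/119401600; P3 = a_3 + q1*a_2 + q2*a_1 + q3*a_0 = 91315917/238803200.

The Pade approximant has numerator coefficients [-2541/800, 131062239/59700800, -141124599/119401600, 91315917/238803200]; denominator coefficients [1, 836800/111939, 7165898/335817, 1036400/37313, 4205553/298504].


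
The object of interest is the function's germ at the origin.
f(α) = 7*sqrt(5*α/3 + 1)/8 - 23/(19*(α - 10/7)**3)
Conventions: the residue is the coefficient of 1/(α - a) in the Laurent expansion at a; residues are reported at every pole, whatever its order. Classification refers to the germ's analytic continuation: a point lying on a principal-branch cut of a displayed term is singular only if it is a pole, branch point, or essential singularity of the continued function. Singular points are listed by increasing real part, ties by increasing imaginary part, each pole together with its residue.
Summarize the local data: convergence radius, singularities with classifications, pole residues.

Radius of convergence at 0: 3/5.
At -3/5: an algebraic (square-root) branch point.
At 10/7: a pole of order 3; residue 0.

Denominator factor (α - 10/7)^3: pole of order 3 at 10/7, modulus 10/7.
Branch term (7/8)*sqrt(1 - α/(-3/5)): its argument vanishes at α = -3/5, a square-root branch point, modulus 3/5.
The radius of convergence is the smallest modulus among the singular points: 3/5.
The branch term is analytic at 10/7 and contributes nothing to the residue; only the rational part matters.
At the order-3 pole 10/7 set g(α) = (α - (10/7))^3*(rational part) = -23/19.
Order-3 pole: residue = g''(a)/2; g''(10/7) = 0, so the residue is 0.
List the singular points by increasing real part (a conjugate pair: the negative imaginary part first).


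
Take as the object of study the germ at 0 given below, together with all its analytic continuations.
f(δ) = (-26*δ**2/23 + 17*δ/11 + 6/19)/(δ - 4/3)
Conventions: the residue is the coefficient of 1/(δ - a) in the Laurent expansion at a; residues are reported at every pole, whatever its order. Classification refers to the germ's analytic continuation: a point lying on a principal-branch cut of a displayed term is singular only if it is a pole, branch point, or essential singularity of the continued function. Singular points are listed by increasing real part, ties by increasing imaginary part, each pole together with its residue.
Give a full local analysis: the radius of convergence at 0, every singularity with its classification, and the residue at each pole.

Radius of convergence at 0: 4/3.
At 4/3: a pole of order 1; residue 15866/43263.

Denominator factor (δ - 4/3): pole of order 1 at 4/3, modulus 4/3.
The radius of convergence is the smallest modulus among the singular points: 4/3.
At the order-1 pole 4/3 set g(δ) = (δ - (4/3))*f(δ) = -26*δ**2/23 + 17*δ/11 + 6/19.
Simple pole: residue = g(a) at a = 4/3, which is 15866/43263.


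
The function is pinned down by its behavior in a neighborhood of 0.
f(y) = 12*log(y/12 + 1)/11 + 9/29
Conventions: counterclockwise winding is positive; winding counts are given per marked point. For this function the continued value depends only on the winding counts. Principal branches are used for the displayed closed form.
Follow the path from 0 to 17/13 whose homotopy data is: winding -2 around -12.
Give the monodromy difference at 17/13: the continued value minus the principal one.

Continued minus principal equals -(48/11)*pi*i.

The rational part is single-valued and drops out of the difference; each branch term changes only by its own monodromy.
(12/11)*log(1 - y/(-12)): each positive loop around -12 adds 2*pi*i to the log, so winding -2 contributes (12/11)*(-2)*2*pi*i = -(48/11)*pi*i.
Summing the contributions at y = 17/13 gives -(48/11)*pi*i.


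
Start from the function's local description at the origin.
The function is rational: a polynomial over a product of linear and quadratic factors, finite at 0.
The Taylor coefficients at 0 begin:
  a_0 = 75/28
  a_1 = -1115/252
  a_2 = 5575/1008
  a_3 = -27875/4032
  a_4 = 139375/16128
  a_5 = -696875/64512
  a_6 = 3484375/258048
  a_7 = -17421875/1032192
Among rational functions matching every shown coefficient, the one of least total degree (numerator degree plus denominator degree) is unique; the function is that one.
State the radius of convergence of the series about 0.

No rational of total degree below 2 reproduces all 8 coefficients; solving the [1/1] Pade equations on them gives f(ξ) = (15/7 - 31*ξ/36)/(ξ + 4/5), whose expansion matches every shown term.
Denominator factor (ξ + 4/5): pole of order 1 at -4/5, modulus 4/5.
The radius of convergence is the smallest modulus among the singular points: 4/5.

The radius of convergence is 4/5.


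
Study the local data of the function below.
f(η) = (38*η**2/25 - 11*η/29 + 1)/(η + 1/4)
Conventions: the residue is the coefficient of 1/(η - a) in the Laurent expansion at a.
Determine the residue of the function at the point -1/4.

The residue is 6901/5800.

At the order-1 pole -1/4 set g(η) = (η - (-1/4))*f(η) = 38*η**2/25 - 11*η/29 + 1.
Simple pole: residue = g(a) at a = -1/4, which is 6901/5800.


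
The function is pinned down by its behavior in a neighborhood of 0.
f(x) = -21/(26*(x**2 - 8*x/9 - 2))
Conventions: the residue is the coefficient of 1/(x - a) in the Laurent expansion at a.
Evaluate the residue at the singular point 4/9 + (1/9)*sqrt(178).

The residue is -(189/9256)*sqrt(178).

The factor x**2 - 8*x/9 - 2 splits as (x - a)(x - a') with a = 4/9 + (1/9)*sqrt(178), a' = 4/9 - (1/9)*sqrt(178). At the order-1 pole a set g(x) = (x - a)*f(x) = [-21/26] / (x - a').
Simple pole: residue = g(a) at a = 4/9 + (1/9)*sqrt(178), which is -(189/9256)*sqrt(178).


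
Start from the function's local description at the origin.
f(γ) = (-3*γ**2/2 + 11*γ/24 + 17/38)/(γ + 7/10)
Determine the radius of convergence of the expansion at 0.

Denominator factor (γ + 7/10): pole of order 1 at -7/10, modulus 7/10.
The radius of convergence is the smallest modulus among the singular points: 7/10.

The radius of convergence is 7/10.


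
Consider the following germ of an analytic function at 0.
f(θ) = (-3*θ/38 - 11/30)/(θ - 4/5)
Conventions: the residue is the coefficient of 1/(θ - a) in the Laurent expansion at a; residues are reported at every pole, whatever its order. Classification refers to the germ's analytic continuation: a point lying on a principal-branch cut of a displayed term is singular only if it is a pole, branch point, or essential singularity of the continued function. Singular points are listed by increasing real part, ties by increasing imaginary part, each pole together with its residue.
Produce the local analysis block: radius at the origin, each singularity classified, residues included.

Denominator factor (θ - 4/5): pole of order 1 at 4/5, modulus 4/5.
The radius of convergence is the smallest modulus among the singular points: 4/5.
At the order-1 pole 4/5 set g(θ) = (θ - (4/5))*f(θ) = -3*θ/38 - 11/30.
Simple pole: residue = g(a) at a = 4/5, which is -49/114.

Radius of convergence at 0: 4/5.
At 4/5: a pole of order 1; residue -49/114.


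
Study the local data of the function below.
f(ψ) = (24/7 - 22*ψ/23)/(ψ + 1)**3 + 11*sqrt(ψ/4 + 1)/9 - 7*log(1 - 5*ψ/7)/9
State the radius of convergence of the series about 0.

Denominator factor (ψ + 1)^3: pole of order 3 at -1, modulus 1.
Branch term (-7/9)*log(1 - ψ/(7/5)): its argument vanishes at ψ = 7/5, a logarithmic branch point, modulus 7/5.
Branch term (11/9)*sqrt(1 - ψ/(-4)): its argument vanishes at ψ = -4, a square-root branch point, modulus 4.
The radius of convergence is the smallest modulus among the singular points: 1.

The radius of convergence is 1.


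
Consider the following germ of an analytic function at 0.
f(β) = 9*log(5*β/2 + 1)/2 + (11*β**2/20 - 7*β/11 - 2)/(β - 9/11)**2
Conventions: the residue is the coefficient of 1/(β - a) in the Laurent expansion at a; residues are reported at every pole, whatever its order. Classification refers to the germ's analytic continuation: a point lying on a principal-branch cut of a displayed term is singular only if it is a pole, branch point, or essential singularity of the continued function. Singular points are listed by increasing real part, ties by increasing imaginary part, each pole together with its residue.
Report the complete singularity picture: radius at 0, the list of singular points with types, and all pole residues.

Denominator factor (β - 9/11)^2: pole of order 2 at 9/11, modulus 9/11.
Branch term (9/2)*log(1 - β/(-2/5)): its argument vanishes at β = -2/5, a logarithmic branch point, modulus 2/5.
The radius of convergence is the smallest modulus among the singular points: 2/5.
The branch term is analytic at 9/11 and contributes nothing to the residue; only the rational part matters.
At the order-2 pole 9/11 set g(β) = (β - (9/11))^2*(rational part) = 11*β**2/20 - 7*β/11 - 2.
Order-2 pole: residue = g'(a); g'(9/11) = 29/110, so the residue is 29/110.
List the singular points by increasing real part (a conjugate pair: the negative imaginary part first).

Radius of convergence at 0: 2/5.
At -2/5: a logarithmic branch point.
At 9/11: a pole of order 2; residue 29/110.
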